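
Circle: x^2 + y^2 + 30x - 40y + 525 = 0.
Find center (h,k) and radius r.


h = -D/2 = -30/2 = -15
k = -E/2 = 40/2 = 20
r^2 = h^2 + k^2 - F = 225 + 400 - 525 = 100
r = 10

Center (-15, 20), radius = 10


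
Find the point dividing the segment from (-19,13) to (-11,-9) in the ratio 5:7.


Px = (5*(-11) + 7*(-19))/12 = -188/12 = -15.6667
Py = (5*(-9) + 7*13)/12 = 46/12 = 3.8333

P = (-15.6667, 3.8333)


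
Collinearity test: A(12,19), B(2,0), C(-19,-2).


12*(0+ 2) + 2*(-2-19) - 19*(19-0)
= 24 - 42 - 361 = -379

No, not collinear (determinant = -379)


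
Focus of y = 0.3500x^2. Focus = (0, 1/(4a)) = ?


a = 0.3500
4a = 1.4000
focus = (0, 1/1.4000) = (0, 0.7143)

Focus = (0, 0.7143)


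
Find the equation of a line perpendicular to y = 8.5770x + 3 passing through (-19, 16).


Perpendicular slope = -1/m1 = -1/8.5770 = -0.1166
b2 = y0 - m2*x0 = 16 - 19/8.5770 = 16 - 2.2152 = 13.7848

y = -0.1166x + 13.7848


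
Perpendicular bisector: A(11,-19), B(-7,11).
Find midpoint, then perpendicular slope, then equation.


Midpoint = (2, -4)
Slope of AB = dy/dx = 30/(-18) = -1.6667
Perp slope = -dx/dy = 18/30 = 0.6000
b = My - (perp slope)*Mx = -4 + (-18*2)/30 = -4 - 1.2000 = -5.2000

y = 0.6000x - 5.2000


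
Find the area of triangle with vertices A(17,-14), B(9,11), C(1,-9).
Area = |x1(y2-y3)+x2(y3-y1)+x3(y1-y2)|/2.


17*(11+ 9) = 340
9*(-9+ 14) = 45
1*(-14-11) = -25
sum = 360
Area = |360|/2 = 180.0000

180.0000 sq units


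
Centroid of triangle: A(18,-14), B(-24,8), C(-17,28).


Gx = (18- 24- 17)/3 = -23/3 = -7.6667
Gy = (-14+8+28)/3 = 22/3 = 7.3333

G = (-7.6667, 7.3333)


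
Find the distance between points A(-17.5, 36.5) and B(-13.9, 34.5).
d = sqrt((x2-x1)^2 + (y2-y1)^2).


dx = -13.9 + 17.5 = 3.6
dy = 34.5 - 36.5 = -2.0
d = sqrt(12.96 + 4.0) = sqrt(16.96) = 4.1183

4.1183


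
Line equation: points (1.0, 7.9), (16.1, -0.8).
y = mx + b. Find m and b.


m = (-8.7)/(15.1) = -0.5762
b = y1 - m*x1 = 7.9 - (-8.7*1.0)/(15.1) = 7.9 + 0.5762 = 8.4762

y = -0.5762x + 8.4762


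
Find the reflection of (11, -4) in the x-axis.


Reflection rule for x-axis: (x, -y)
(11, -4) -> (11, 4)

(11, 4)


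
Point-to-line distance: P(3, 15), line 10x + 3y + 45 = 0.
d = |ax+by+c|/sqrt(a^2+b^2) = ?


|10*3 + 3*15 + 45| = |120| = 120
sqrt(100 + 9) = sqrt(109) = 10.4403
d = 120/sqrt(109) = 11.4939

11.4939


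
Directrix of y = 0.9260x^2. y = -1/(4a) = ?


a = 0.9260
1/(4a) = 0.2700
directrix: y = -0.2700 = -0.2700

y = -0.2700


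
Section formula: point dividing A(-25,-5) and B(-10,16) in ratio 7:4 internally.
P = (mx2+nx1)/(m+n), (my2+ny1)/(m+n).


Px = (7*(-10) + 4*(-25))/11 = -170/11 = -15.4545
Py = (7*16 + 4*(-5))/11 = 92/11 = 8.3636

P = (-15.4545, 8.3636)


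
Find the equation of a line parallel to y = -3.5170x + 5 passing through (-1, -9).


Parallel lines have equal slopes.
m2 = -3.5170
b2 = -9 + 3.5170*(-1) = -12.5170

y = -3.5170x - 12.5170


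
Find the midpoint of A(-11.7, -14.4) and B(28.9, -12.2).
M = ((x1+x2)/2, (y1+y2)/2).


Mx = (-11.7 + 28.9)/2 = 17.2/2 = 8.6000
My = (-14.4 - 12.2)/2 = -26.6/2 = -13.3000

(8.6000, -13.3000)


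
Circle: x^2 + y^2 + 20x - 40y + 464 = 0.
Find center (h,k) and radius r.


h = -D/2 = -20/2 = -10
k = -E/2 = 40/2 = 20
r^2 = h^2 + k^2 - F = 100 + 400 - 464 = 36
r = 6

Center (-10, 20), radius = 6


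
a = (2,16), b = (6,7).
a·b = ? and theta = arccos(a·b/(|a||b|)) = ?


a·b = 2*6 + 16*7 = 12 + 112 = 124
|a| = sqrt(4+256) = 16.1245
|b| = sqrt(36+49) = 9.2195
cos(theta) = 124/(sqrt(260)*sqrt(85)) = 124/sqrt(22100) = 0.834114
theta = arccos(124/sqrt(22100)) = 33.4763 degrees

a·b = 124, theta = 33.4763 deg


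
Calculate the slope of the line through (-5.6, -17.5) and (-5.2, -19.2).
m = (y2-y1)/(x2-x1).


dy = -19.2 + 17.5 = -1.7
dx = -5.2 + 5.6 = 0.4
m = -1.7/0.4 = -4.2500

m = -4.2500


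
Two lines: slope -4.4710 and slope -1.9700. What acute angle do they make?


m1-m2 = -2.501
1+m1*m2 = 9.80787
tan(theta) = |-2.501/9.80787| = 0.254999
theta = arctan(|-2.501/9.80787|) = 14.3055 degrees (acute angle)

14.3055 degrees


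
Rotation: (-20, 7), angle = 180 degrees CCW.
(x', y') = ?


cos(180) = -1, sin(180) = 0
x' = -20*(-1) - 7*0 = 20
y' = -20*0 + 7*(-1) = -7

(20, -7)


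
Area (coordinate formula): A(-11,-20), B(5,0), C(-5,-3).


-11*(0+ 3) = -33
5*(-3+ 20) = 85
-5*(-20-0) = 100
sum = 152
Area = |152|/2 = 76.0000

76.0000 sq units


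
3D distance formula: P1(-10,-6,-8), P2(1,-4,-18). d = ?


dx=11, dy=2, dz=-10
d = sqrt(121+4+100) = sqrt(225) = 15.0000

15.0000


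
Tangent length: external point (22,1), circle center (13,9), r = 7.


d = sqrt((22-13)^2 + (1-9)^2) = sqrt(81+64) = 12.0416
L = sqrt(145.0000 - 49) = sqrt(96.0000) = 9.7980

9.7980


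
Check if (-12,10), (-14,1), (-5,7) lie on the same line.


-12*(1-7) - 14*(7-10) - 5*(10-1)
= 72 + 42 - 45 = 69

No, not collinear (determinant = 69)


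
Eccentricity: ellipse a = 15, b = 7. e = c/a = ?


c = sqrt(225-49) = sqrt(176) = 13.2665
e = c/a = sqrt(176)/15 = 0.8844

e = 0.8844


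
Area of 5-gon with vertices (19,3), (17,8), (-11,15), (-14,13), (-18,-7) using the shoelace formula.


sum(xi*y_{i+1}) = 19*8 + 17*15 - 11*13 - 14*(-7) - 18*3 = 308
sum(yi*x_{i+1}) = 3*17 + 8*(-11) + 15*(-14) + 13*(-18) - 7*19 = -614
Area = |308 + 614|/2 = 922/2 = 461.0000

461.0000 sq units


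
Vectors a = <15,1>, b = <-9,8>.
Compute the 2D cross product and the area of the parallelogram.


cross = 15*8 - 1*(-9) = 120 + 9 = 129
Parallelogram area = |129| = 129

cross = 129, parallelogram area = 129


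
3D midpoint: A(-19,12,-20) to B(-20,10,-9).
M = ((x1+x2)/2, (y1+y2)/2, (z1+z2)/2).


Mx = (-19- 20)/2 = -19.5000
My = (12+10)/2 = 11.0000
Mz = (-20- 9)/2 = -14.5000

M = (-19.5000, 11.0000, -14.5000)


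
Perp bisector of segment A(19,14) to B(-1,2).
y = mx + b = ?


Midpoint = (9, 8)
Slope of AB = dy/dx = -12/(-20) = 0.6000
Perp slope = -dx/dy = -20/12 = -1.6667
b = My - (perp slope)*Mx = 8 + (-20*9)/(-12) = 8 + 15.0000 = 23.0000

y = -1.6667x + 23.0000


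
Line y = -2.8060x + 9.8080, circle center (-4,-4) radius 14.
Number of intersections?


Substitute y = -2.8060x + 9.8080: (x+ 4)^2 + (-2.8060x+9.8080+ 4)^2 = 196
Expand to Ax^2 + Bx + C = 0, where b-k = 13.808
A = 1+m^2 = 8.873636
B = 2(m(b-k) - h) = 2(-2.8060*13.808 + 4) = -69.490496
C = h^2 + (b-k)^2 - r^2 = 16 + 190.660864 - 196 = 10.660864
disc = B^2-4AC = 4828.9290 - 378.4025 = 4450.5265
disc > 0

2 intersection points


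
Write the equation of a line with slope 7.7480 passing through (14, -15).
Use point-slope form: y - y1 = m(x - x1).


y + 15 = 7.7480(x - 14)
y = 7.7480x - 15 - 7.7480*14
y = 7.7480x - 123.4720

y = 7.7480x - 123.4720


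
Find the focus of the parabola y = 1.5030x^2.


a = 1.5030
4a = 6.0120
focus = (0, 1/6.0120) = (0, 0.1663)

Focus = (0, 0.1663)


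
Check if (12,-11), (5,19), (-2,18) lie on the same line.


12*(19-18) + 5*(18+ 11) - 2*(-11-19)
= 12 + 145 + 60 = 217

No, not collinear (determinant = 217)


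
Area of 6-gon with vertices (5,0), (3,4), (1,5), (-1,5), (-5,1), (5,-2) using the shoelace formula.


sum(xi*y_{i+1}) = 5*4 + 3*5 + 1*5 - 1*1 - 5*(-2) + 5*0 = 49
sum(yi*x_{i+1}) = 0*3 + 4*1 + 5*(-1) + 5*(-5) + 1*5 - 2*5 = -31
Area = |49 + 31|/2 = 80/2 = 40.0000

40.0000 sq units


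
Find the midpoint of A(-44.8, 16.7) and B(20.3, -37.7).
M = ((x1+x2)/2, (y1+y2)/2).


Mx = (-44.8 + 20.3)/2 = -24.5/2 = -12.2500
My = (16.7 - 37.7)/2 = -21/2 = -10.5000

(-12.2500, -10.5000)


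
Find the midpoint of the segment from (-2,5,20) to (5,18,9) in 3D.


Mx = (-2+5)/2 = 1.5000
My = (5+18)/2 = 11.5000
Mz = (20+9)/2 = 14.5000

M = (1.5000, 11.5000, 14.5000)


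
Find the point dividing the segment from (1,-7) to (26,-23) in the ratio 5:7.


Px = (5*26 + 7*1)/12 = 137/12 = 11.4167
Py = (5*(-23) + 7*(-7))/12 = -164/12 = -13.6667

P = (11.4167, -13.6667)


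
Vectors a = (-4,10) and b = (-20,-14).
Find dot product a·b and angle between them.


a·b = -4*(-20) + 10*(-14) = 80 - 140 = -60
|a| = sqrt(16+100) = 10.7703
|b| = sqrt(400+196) = 24.4131
cos(theta) = -60/(sqrt(116)*sqrt(596)) = -60/sqrt(69136) = -0.228191
theta = arccos(-60/sqrt(69136)) = 103.1906 degrees

a·b = -60, theta = 103.1906 deg


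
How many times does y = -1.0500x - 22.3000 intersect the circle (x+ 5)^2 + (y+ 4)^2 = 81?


Substitute y = -1.0500x - 22.3000: (x+ 5)^2 + (-1.0500x- 22.3000+ 4)^2 = 81
Expand to Ax^2 + Bx + C = 0, where b-k = -18.3
A = 1+m^2 = 2.1025
B = 2(m(b-k) - h) = 2(-1.0500*(-18.3) + 5) = 48.43
C = h^2 + (b-k)^2 - r^2 = 25 + 334.89 - 81 = 278.89
disc = B^2-4AC = 2345.4649 - 2345.4649 = 0
disc = 0

1 intersection point (tangent)


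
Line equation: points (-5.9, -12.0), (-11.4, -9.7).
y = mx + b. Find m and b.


m = (2.3)/(-5.5) = -0.4182
b = y1 - m*x1 = -12.0 - (2.3*(-5.9))/(-5.5) = -12.0 - 2.4673 = -14.4673

y = -0.4182x - 14.4673


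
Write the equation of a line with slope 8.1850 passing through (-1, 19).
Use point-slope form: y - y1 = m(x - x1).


y - 19 = 8.1850(x + 1)
y = 8.1850x + 19 - 8.1850*(-1)
y = 8.1850x + 27.1850

y = 8.1850x + 27.1850


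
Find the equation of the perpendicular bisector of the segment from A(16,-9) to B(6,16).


Midpoint = (11, 3.5)
Slope of AB = dy/dx = 25/(-10) = -2.5000
Perp slope = -dx/dy = 10/25 = 0.4000
b = My - (perp slope)*Mx = 3.5 + (-10*11)/25 = 3.5 - 4.4000 = -0.9000

y = 0.4000x - 0.9000


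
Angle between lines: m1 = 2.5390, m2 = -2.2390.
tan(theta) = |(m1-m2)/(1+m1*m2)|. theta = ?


m1-m2 = 4.778
1+m1*m2 = -4.684821
tan(theta) = |4.778/(-4.684821)| = 1.019890
theta = arctan(|4.778/(-4.684821)|) = 45.5642 degrees (acute angle)

45.5642 degrees


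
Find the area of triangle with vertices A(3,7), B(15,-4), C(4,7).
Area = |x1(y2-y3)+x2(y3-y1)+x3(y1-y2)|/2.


3*(-4-7) = -33
15*(7-7) = 0
4*(7+ 4) = 44
sum = 11
Area = |11|/2 = 5.5000

5.5000 sq units


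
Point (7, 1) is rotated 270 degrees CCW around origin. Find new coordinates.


cos(270) = 0, sin(270) = -1
x' = 7*0 - 1*(-1) = 1
y' = 7*(-1) + 1*0 = -7

(1, -7)


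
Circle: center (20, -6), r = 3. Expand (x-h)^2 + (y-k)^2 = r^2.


(x-20)^2 + (y+ 6)^2 = 3^2
D = -2h = -40, E = -2k = 12
F = h^2+k^2-r^2 = 400+36-9 = 427

x^2 + y^2 - 40x + 12y + 427 = 0


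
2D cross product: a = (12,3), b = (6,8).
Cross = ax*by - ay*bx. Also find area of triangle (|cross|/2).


cross = 12*8 - 3*6 = 96 - 18 = 78
Triangle area = |78|/2 = 78/2 = 39.0000

cross = 78, triangle area = 39.0000


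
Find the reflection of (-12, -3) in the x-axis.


Reflection rule for x-axis: (x, -y)
(-12, -3) -> (-12, 3)

(-12, 3)


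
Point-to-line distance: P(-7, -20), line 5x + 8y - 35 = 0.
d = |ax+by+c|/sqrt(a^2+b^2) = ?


|5*(-7) + 8*(-20) - 35| = |-230| = 230
sqrt(25 + 64) = sqrt(89) = 9.4340
d = 230/sqrt(89) = 24.3800

24.3800


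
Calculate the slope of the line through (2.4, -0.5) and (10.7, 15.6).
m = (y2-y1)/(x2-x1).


dy = 15.6 + 0.5 = 16.1
dx = 10.7 - 2.4 = 8.3
m = 16.1/8.3 = 1.9398

m = 1.9398


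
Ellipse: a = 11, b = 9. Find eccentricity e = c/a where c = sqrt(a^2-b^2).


c = sqrt(121-81) = sqrt(40) = 6.3246
e = c/a = sqrt(40)/11 = 0.5750

e = 0.5750


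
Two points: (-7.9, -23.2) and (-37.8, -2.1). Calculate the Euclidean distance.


dx = -37.8 + 7.9 = -29.9
dy = -2.1 + 23.2 = 21.1
d = sqrt(894.01 + 445.21) = sqrt(1339.22) = 36.5954

36.5954


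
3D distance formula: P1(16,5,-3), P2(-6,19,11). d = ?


dx=-22, dy=14, dz=14
d = sqrt(484+196+196) = sqrt(876) = 29.5973

29.5973


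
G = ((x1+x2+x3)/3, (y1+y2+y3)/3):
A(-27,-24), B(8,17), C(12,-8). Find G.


Gx = (-27+8+12)/3 = -7/3 = -2.3333
Gy = (-24+17- 8)/3 = -15/3 = -5.0000

G = (-2.3333, -5.0000)


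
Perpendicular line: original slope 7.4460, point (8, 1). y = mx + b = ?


Perpendicular slope = -1/m1 = -1/7.4460 = -0.1343
b2 = y0 - m2*x0 = 1 + 8/7.4460 = 1 + 1.0744 = 2.0744

y = -0.1343x + 2.0744


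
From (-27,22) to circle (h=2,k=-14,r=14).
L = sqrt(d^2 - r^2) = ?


d = sqrt((-27-2)^2 + (22+ 14)^2) = sqrt(841+1296) = 46.2277
L = sqrt(2137.0000 - 196) = sqrt(1941.0000) = 44.0568

44.0568


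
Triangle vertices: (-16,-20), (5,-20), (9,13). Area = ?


-16*(-20-13) = 528
5*(13+ 20) = 165
9*(-20+ 20) = 0
sum = 693
Area = |693|/2 = 346.5000

346.5000 sq units


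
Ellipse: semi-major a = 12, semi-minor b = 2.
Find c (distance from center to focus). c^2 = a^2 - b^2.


c^2 = 12^2 - 2^2 = 144 - 4 = 140
c = sqrt(140) = 11.8322

c = 11.8322


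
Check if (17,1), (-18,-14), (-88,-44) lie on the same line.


17*(-14+ 44) - 18*(-44-1) - 88*(1+ 14)
= 510 + 810 - 1320 = 0

Yes, collinear (determinant = 0)


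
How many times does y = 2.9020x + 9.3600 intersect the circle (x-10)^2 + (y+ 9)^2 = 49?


Substitute y = 2.9020x + 9.3600: (x-10)^2 + (2.9020x+9.3600+ 9)^2 = 49
Expand to Ax^2 + Bx + C = 0, where b-k = 18.36
A = 1+m^2 = 9.421604
B = 2(m(b-k) - h) = 2(2.9020*18.36 - 10) = 86.56144
C = h^2 + (b-k)^2 - r^2 = 100 + 337.0896 - 49 = 388.0896
disc = B^2-4AC = 7492.8829 - 14625.7061 = -7132.8232
disc < 0

0 intersection points


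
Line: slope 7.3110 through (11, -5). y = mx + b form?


y + 5 = 7.3110(x - 11)
y = 7.3110x - 5 - 7.3110*11
y = 7.3110x - 85.4210

y = 7.3110x - 85.4210


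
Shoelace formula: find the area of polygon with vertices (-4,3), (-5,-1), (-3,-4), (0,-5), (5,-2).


sum(xi*y_{i+1}) = -4*(-1) - 5*(-4) - 3*(-5) + 0*(-2) + 5*3 = 54
sum(yi*x_{i+1}) = 3*(-5) - 1*(-3) - 4*0 - 5*5 - 2*(-4) = -29
Area = |54 + 29|/2 = 83/2 = 41.5000

41.5000 sq units


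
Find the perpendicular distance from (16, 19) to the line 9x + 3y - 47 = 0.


|9*16 + 3*19 - 47| = |154| = 154
sqrt(81 + 9) = sqrt(90) = 9.4868
d = 154/sqrt(90) = 16.2330

16.2330


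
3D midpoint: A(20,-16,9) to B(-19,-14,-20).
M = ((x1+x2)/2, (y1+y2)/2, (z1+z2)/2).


Mx = (20- 19)/2 = 0.5000
My = (-16- 14)/2 = -15.0000
Mz = (9- 20)/2 = -5.5000

M = (0.5000, -15.0000, -5.5000)


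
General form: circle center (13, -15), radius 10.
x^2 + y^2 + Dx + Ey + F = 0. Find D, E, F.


(x-13)^2 + (y+ 15)^2 = 10^2
D = -2h = -26, E = -2k = 30
F = h^2+k^2-r^2 = 169+225-100 = 294

D = -26, E = 30, F = 294


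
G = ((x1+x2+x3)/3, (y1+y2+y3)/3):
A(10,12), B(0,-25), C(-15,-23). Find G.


Gx = (10+0- 15)/3 = -5/3 = -1.6667
Gy = (12- 25- 23)/3 = -36/3 = -12.0000

G = (-1.6667, -12.0000)


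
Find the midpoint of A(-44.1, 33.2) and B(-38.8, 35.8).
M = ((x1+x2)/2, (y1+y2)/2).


Mx = (-44.1 - 38.8)/2 = -82.9/2 = -41.4500
My = (33.2 + 35.8)/2 = 69.0/2 = 34.5000

(-41.4500, 34.5000)


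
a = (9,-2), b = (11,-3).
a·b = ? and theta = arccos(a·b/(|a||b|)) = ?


a·b = 9*11 - 2*(-3) = 99 + 6 = 105
|a| = sqrt(81+4) = 9.2195
|b| = sqrt(121+9) = 11.4018
cos(theta) = 105/(sqrt(85)*sqrt(130)) = 105/sqrt(11050) = 0.998868
theta = arccos(105/sqrt(11050)) = 2.7263 degrees

a·b = 105, theta = 2.7263 deg


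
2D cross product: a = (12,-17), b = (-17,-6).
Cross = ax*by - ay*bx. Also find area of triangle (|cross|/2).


cross = 12*(-6) + 17*(-17) = -72 - 289 = -361
Triangle area = |-361|/2 = 361/2 = 180.5000

cross = -361, triangle area = 180.5000


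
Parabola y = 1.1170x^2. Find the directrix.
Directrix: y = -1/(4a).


a = 1.1170
1/(4a) = 0.2238
directrix: y = -0.2238 = -0.2238

y = -0.2238


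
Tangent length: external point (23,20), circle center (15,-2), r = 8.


d = sqrt((23-15)^2 + (20+ 2)^2) = sqrt(64+484) = 23.4094
L = sqrt(548.0000 - 64) = sqrt(484.0000) = 22.0000

22.0000


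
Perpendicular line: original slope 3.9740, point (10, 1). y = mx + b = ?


Perpendicular slope = -1/m1 = -1/3.9740 = -0.2516
b2 = y0 - m2*x0 = 1 + 10/3.9740 = 1 + 2.5164 = 3.5164

y = -0.2516x + 3.5164


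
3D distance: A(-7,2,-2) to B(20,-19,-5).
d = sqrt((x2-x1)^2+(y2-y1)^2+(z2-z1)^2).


dx=27, dy=-21, dz=-3
d = sqrt(729+441+9) = sqrt(1179) = 34.3366

34.3366


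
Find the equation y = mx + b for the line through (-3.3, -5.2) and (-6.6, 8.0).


m = (13.2)/(-3.3) = -4.0000
b = y1 - m*x1 = -5.2 - (13.2*(-3.3))/(-3.3) = -5.2 - 13.2000 = -18.4000

y = -4.0000x - 18.4000


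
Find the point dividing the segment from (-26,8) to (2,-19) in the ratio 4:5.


Px = (4*2 + 5*(-26))/9 = -122/9 = -13.5556
Py = (4*(-19) + 5*8)/9 = -36/9 = -4.0000

P = (-13.5556, -4.0000)


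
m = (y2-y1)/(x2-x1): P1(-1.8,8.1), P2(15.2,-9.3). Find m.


dy = -9.3 - 8.1 = -17.4
dx = 15.2 + 1.8 = 17.0
m = -17.4/17.0 = -1.0235

m = -1.0235


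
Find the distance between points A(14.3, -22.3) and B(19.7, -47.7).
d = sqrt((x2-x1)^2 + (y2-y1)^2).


dx = 19.7 - 14.3 = 5.4
dy = -47.7 + 22.3 = -25.4
d = sqrt(29.16 + 645.16) = sqrt(674.32) = 25.9677

25.9677


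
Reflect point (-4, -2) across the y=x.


Reflection rule for y=x: (y, x)
(-4, -2) -> (-2, -4)

(-2, -4)


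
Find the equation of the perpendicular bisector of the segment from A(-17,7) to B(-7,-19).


Midpoint = (-12, -6)
Slope of AB = dy/dx = -26/10 = -2.6000
Perp slope = -dx/dy = 10/26 = 0.3846
b = My - (perp slope)*Mx = -6 + (10*(-12))/(-26) = -6 + 4.6154 = -1.3846

y = 0.3846x - 1.3846


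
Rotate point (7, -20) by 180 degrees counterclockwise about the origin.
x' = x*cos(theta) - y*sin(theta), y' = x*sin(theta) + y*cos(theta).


cos(180) = -1, sin(180) = 0
x' = 7*(-1) + 20*0 = -7
y' = 7*0 - 20*(-1) = 20

(-7, 20)


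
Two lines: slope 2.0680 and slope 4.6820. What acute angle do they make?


m1-m2 = -2.614
1+m1*m2 = 10.682376
tan(theta) = |-2.614/10.682376| = 0.244702
theta = arctan(|-2.614/10.682376|) = 13.7502 degrees (acute angle)

13.7502 degrees


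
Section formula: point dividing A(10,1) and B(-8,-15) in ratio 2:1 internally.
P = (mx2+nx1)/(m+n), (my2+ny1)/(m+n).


Px = (2*(-8) + 1*10)/3 = -6/3 = -2.0000
Py = (2*(-15) + 1*1)/3 = -29/3 = -9.6667

P = (-2.0000, -9.6667)


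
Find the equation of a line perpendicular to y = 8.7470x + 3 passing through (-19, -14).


Perpendicular slope = -1/m1 = -1/8.7470 = -0.1143
b2 = y0 - m2*x0 = -14 - 19/8.7470 = -14 - 2.1722 = -16.1722

y = -0.1143x - 16.1722


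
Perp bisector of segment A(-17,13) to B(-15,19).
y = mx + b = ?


Midpoint = (-16, 16)
Slope of AB = dy/dx = 6/2 = 3.0000
Perp slope = -dx/dy = -2/6 = -0.3333
b = My - (perp slope)*Mx = 16 + (2*(-16))/6 = 16 - 5.3333 = 10.6667

y = -0.3333x + 10.6667


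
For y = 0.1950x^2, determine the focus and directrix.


a = 0.1950
1/(4a) = 1.2821
Focus = (0, 1.2821)
Directrix: y = -1.2821

Focus = (0, 1.2821), Directrix: y = -1.2821


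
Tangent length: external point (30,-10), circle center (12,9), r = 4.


d = sqrt((30-12)^2 + (-10-9)^2) = sqrt(324+361) = 26.1725
L = sqrt(685.0000 - 16) = sqrt(669.0000) = 25.8650

25.8650


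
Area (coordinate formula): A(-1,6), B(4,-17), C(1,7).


-1*(-17-7) = 24
4*(7-6) = 4
1*(6+ 17) = 23
sum = 51
Area = |51|/2 = 25.5000

25.5000 sq units


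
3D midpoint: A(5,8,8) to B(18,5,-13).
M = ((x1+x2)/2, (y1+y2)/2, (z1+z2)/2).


Mx = (5+18)/2 = 11.5000
My = (8+5)/2 = 6.5000
Mz = (8- 13)/2 = -2.5000

M = (11.5000, 6.5000, -2.5000)


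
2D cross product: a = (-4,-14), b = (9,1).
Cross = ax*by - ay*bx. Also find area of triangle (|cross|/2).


cross = -4*1 + 14*9 = -4 + 126 = 122
Triangle area = |122|/2 = 122/2 = 61.0000

cross = 122, triangle area = 61.0000


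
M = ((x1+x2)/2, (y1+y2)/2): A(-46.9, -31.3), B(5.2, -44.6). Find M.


Mx = (-46.9 + 5.2)/2 = -41.7/2 = -20.8500
My = (-31.3 - 44.6)/2 = -75.9/2 = -37.9500

(-20.8500, -37.9500)


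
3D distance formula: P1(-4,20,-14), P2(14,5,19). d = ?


dx=18, dy=-15, dz=33
d = sqrt(324+225+1089) = sqrt(1638) = 40.4722

40.4722


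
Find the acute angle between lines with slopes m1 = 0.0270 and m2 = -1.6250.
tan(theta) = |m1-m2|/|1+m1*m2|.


m1-m2 = 1.652
1+m1*m2 = 0.956125
tan(theta) = |1.652/0.956125| = 1.727808
theta = arctan(|1.652/0.956125|) = 59.9391 degrees (acute angle)

59.9391 degrees


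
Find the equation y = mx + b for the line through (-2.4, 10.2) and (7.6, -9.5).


m = (-19.7)/(10.0) = -1.9700
b = y1 - m*x1 = 10.2 - (-19.7*(-2.4))/(10.0) = 10.2 - 4.7280 = 5.4720

y = -1.9700x + 5.4720


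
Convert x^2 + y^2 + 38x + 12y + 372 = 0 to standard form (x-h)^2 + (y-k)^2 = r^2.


h = -D/2 = -38/2 = -19
k = -E/2 = -12/2 = -6
r^2 = h^2 + k^2 - F = 361 + 36 - 372 = 25
r = 5

Center (-19, -6), radius = 5


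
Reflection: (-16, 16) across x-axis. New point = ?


Reflection rule for x-axis: (x, -y)
(-16, 16) -> (-16, -16)

(-16, -16)


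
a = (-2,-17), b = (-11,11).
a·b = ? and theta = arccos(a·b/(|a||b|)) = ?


a·b = -2*(-11) - 17*11 = 22 - 187 = -165
|a| = sqrt(4+289) = 17.1172
|b| = sqrt(121+121) = 15.5563
cos(theta) = -165/(sqrt(293)*sqrt(242)) = -165/sqrt(70906) = -0.619644
theta = arccos(-165/sqrt(70906)) = 128.2902 degrees

a·b = -165, theta = 128.2902 deg


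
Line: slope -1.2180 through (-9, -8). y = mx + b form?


y + 8 = -1.2180(x + 9)
y = -1.2180x - 8 + 1.2180*(-9)
y = -1.2180x - 18.9620

y = -1.2180x - 18.9620


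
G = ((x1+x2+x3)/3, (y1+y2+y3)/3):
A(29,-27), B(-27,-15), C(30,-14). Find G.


Gx = (29- 27+30)/3 = 32/3 = 10.6667
Gy = (-27- 15- 14)/3 = -56/3 = -18.6667

G = (10.6667, -18.6667)


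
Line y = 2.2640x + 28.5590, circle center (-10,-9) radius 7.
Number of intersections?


Substitute y = 2.2640x + 28.5590: (x+ 10)^2 + (2.2640x+28.5590+ 9)^2 = 49
Expand to Ax^2 + Bx + C = 0, where b-k = 37.559
A = 1+m^2 = 6.125696
B = 2(m(b-k) - h) = 2(2.2640*37.559 + 10) = 190.067152
C = h^2 + (b-k)^2 - r^2 = 100 + 1410.678481 - 49 = 1461.678481
disc = B^2-4AC = 36125.5223 - 35815.1921 = 310.3302
disc > 0

2 intersection points


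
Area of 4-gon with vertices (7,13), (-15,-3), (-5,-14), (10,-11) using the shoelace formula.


sum(xi*y_{i+1}) = 7*(-3) - 15*(-14) - 5*(-11) + 10*13 = 374
sum(yi*x_{i+1}) = 13*(-15) - 3*(-5) - 14*10 - 11*7 = -397
Area = |374 + 397|/2 = 771/2 = 385.5000

385.5000 sq units


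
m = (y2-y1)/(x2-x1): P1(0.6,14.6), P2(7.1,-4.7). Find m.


dy = -4.7 - 14.6 = -19.3
dx = 7.1 - 0.6 = 6.5
m = -19.3/6.5 = -2.9692

m = -2.9692


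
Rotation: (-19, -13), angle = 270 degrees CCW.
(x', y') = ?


cos(270) = 0, sin(270) = -1
x' = -19*0 + 13*(-1) = -13
y' = -19*(-1) - 13*0 = 19

(-13, 19)


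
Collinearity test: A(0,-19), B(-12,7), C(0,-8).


0*(7+ 8) - 12*(-8+ 19) + 0*(-19-7)
= 0 - 132 + 0 = -132

No, not collinear (determinant = -132)


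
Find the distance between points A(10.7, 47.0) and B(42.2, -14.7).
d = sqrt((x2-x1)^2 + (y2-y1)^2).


dx = 42.2 - 10.7 = 31.5
dy = -14.7 - 47.0 = -61.7
d = sqrt(992.25 + 3806.89) = sqrt(4799.14) = 69.2758

69.2758


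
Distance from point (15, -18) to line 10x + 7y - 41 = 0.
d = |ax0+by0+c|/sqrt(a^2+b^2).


|10*15 + 7*(-18) - 41| = |-17| = 17
sqrt(100 + 49) = sqrt(149) = 12.2066
d = 17/sqrt(149) = 1.3927

1.3927


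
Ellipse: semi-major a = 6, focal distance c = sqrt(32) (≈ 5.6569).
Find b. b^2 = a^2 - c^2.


b^2 = 6^2 - (sqrt(32))^2 = 36 - 32 = 4
b = sqrt(4) = 2

b = 2


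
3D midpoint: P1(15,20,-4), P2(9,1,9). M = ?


Mx = (15+9)/2 = 12.0000
My = (20+1)/2 = 10.5000
Mz = (-4+9)/2 = 2.5000

M = (12.0000, 10.5000, 2.5000)


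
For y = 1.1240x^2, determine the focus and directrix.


a = 1.1240
1/(4a) = 0.2224
Focus = (0, 0.2224)
Directrix: y = -0.2224

Focus = (0, 0.2224), Directrix: y = -0.2224


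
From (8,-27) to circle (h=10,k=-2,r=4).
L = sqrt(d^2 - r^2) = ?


d = sqrt((8-10)^2 + (-27+ 2)^2) = sqrt(4+625) = 25.0799
L = sqrt(629.0000 - 16) = sqrt(613.0000) = 24.7588

24.7588


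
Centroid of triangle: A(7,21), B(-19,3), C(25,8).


Gx = (7- 19+25)/3 = 13/3 = 4.3333
Gy = (21+3+8)/3 = 32/3 = 10.6667

G = (4.3333, 10.6667)


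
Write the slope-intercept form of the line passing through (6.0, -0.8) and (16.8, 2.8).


m = (3.6)/(10.8) = 0.3333
b = y1 - m*x1 = -0.8 - (3.6*6.0)/(10.8) = -0.8 - 2.0000 = -2.8000

y = 0.3333x - 2.8000


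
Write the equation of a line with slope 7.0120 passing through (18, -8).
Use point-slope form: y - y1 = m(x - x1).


y + 8 = 7.0120(x - 18)
y = 7.0120x - 8 - 7.0120*18
y = 7.0120x - 134.2160

y = 7.0120x - 134.2160


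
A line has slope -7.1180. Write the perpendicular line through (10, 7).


Perpendicular slope = -1/m1 = -1/(-7.1180) = 0.1405
b2 = y0 - m2*x0 = 7 + 10/(-7.1180) = 7 - 1.4049 = 5.5951

y = 0.1405x + 5.5951


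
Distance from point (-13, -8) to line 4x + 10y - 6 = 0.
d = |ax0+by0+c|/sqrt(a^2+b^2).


|4*(-13) + 10*(-8) - 6| = |-138| = 138
sqrt(16 + 100) = sqrt(116) = 10.7703
d = 138/sqrt(116) = 12.8130

12.8130


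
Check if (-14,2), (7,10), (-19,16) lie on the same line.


-14*(10-16) + 7*(16-2) - 19*(2-10)
= 84 + 98 + 152 = 334

No, not collinear (determinant = 334)


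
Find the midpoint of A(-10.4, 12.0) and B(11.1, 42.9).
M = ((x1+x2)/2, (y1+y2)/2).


Mx = (-10.4 + 11.1)/2 = 0.7/2 = 0.3500
My = (12.0 + 42.9)/2 = 54.9/2 = 27.4500

(0.3500, 27.4500)


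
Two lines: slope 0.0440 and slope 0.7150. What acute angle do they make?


m1-m2 = -0.671
1+m1*m2 = 1.03146
tan(theta) = |-0.671/1.03146| = 0.650534
theta = arctan(|-0.671/1.03146|) = 33.0454 degrees (acute angle)

33.0454 degrees


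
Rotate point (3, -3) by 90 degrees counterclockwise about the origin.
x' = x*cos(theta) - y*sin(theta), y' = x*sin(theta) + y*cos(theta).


cos(90) = 0, sin(90) = 1
x' = 3*0 + 3*1 = 3
y' = 3*1 - 3*0 = 3

(3, 3)


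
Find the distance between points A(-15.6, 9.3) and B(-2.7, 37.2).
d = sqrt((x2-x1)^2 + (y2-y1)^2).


dx = -2.7 + 15.6 = 12.9
dy = 37.2 - 9.3 = 27.9
d = sqrt(166.41 + 778.41) = sqrt(944.82) = 30.7379

30.7379


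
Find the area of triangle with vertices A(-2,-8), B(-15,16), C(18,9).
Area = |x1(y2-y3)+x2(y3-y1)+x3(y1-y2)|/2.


-2*(16-9) = -14
-15*(9+ 8) = -255
18*(-8-16) = -432
sum = -701
Area = |-701|/2 = 350.5000

350.5000 sq units


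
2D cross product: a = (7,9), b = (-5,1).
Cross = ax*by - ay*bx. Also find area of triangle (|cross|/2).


cross = 7*1 - 9*(-5) = 7 + 45 = 52
Triangle area = |52|/2 = 52/2 = 26.0000

cross = 52, triangle area = 26.0000


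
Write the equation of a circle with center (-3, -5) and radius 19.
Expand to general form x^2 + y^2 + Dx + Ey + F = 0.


(x+ 3)^2 + (y+ 5)^2 = 19^2
D = -2h = 6, E = -2k = 10
F = h^2+k^2-r^2 = 9+25-361 = -327

x^2 + y^2 + 6x + 10y - 327 = 0


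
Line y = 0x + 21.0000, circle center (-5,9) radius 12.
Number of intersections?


Substitute y = 0x + 21.0000: (x+ 5)^2 + (0x+21.0000-9)^2 = 144
Expand to Ax^2 + Bx + C = 0, where b-k = 12
A = 1+m^2 = 1
B = 2(m(b-k) - h) = 2(0*12 + 5) = 10
C = h^2 + (b-k)^2 - r^2 = 25 + 144 - 144 = 25
disc = B^2-4AC = 100.0000 - 100.0000 = 0
disc = 0

1 intersection point (tangent)


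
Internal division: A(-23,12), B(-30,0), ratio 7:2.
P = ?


Px = (7*(-30) + 2*(-23))/9 = -256/9 = -28.4444
Py = (7*0 + 2*12)/9 = 24/9 = 2.6667

P = (-28.4444, 2.6667)


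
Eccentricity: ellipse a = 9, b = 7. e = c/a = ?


c = sqrt(81-49) = sqrt(32) = 5.6569
e = c/a = sqrt(32)/9 = 0.6285

e = 0.6285


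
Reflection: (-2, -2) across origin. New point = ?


Reflection rule for origin: (-x, -y)
(-2, -2) -> (2, 2)

(2, 2)


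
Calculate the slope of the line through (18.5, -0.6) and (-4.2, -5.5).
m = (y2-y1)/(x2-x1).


dy = -5.5 + 0.6 = -4.9
dx = -4.2 - 18.5 = -22.7
m = -4.9/(-22.7) = 0.2159

m = 0.2159


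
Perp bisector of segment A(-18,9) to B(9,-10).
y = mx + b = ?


Midpoint = (-4.5, -0.5)
Slope of AB = dy/dx = -19/27 = -0.7037
Perp slope = -dx/dy = 27/19 = 1.4211
b = My - (perp slope)*Mx = -0.5 + (27*(-4.5))/(-19) = -0.5 + 6.3947 = 5.8947

y = 1.4211x + 5.8947


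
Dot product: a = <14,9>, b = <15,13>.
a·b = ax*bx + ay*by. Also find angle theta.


a·b = 14*15 + 9*13 = 210 + 117 = 327
|a| = sqrt(196+81) = 16.6433
|b| = sqrt(225+169) = 19.8494
cos(theta) = 327/(sqrt(277)*sqrt(394)) = 327/sqrt(109138) = 0.989828
theta = arccos(327/sqrt(109138)) = 8.1792 degrees

a·b = 327, theta = 8.1792 deg


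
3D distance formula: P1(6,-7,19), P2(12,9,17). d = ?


dx=6, dy=16, dz=-2
d = sqrt(36+256+4) = sqrt(296) = 17.2047

17.2047


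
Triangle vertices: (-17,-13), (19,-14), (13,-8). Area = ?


-17*(-14+ 8) = 102
19*(-8+ 13) = 95
13*(-13+ 14) = 13
sum = 210
Area = |210|/2 = 105.0000

105.0000 sq units


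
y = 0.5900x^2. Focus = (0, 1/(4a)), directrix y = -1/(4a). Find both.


a = 0.5900
1/(4a) = 0.4237
Focus = (0, 0.4237)
Directrix: y = -0.4237

Focus = (0, 0.4237), Directrix: y = -0.4237


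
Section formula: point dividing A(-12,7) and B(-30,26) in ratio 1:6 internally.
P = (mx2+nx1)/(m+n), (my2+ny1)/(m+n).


Px = (1*(-30) + 6*(-12))/7 = -102/7 = -14.5714
Py = (1*26 + 6*7)/7 = 68/7 = 9.7143

P = (-14.5714, 9.7143)


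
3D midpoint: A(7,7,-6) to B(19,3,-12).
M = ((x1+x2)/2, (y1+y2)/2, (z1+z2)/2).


Mx = (7+19)/2 = 13.0000
My = (7+3)/2 = 5.0000
Mz = (-6- 12)/2 = -9.0000

M = (13.0000, 5.0000, -9.0000)


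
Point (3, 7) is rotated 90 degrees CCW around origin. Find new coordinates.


cos(90) = 0, sin(90) = 1
x' = 3*0 - 7*1 = -7
y' = 3*1 + 7*0 = 3

(-7, 3)


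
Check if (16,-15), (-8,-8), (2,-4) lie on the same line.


16*(-8+ 4) - 8*(-4+ 15) + 2*(-15+ 8)
= -64 - 88 - 14 = -166

No, not collinear (determinant = -166)


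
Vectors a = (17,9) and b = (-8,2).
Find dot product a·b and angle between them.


a·b = 17*(-8) + 9*2 = -136 + 18 = -118
|a| = sqrt(289+81) = 19.2354
|b| = sqrt(64+4) = 8.2462
cos(theta) = -118/(sqrt(370)*sqrt(68)) = -118/sqrt(25160) = -0.743921
theta = arccos(-118/sqrt(25160)) = 138.0665 degrees

a·b = -118, theta = 138.0665 deg


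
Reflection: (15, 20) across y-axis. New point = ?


Reflection rule for y-axis: (-x, y)
(15, 20) -> (-15, 20)

(-15, 20)


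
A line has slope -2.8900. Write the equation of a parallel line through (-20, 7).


Parallel lines have equal slopes.
m2 = -2.8900
b2 = 7 + 2.8900*(-20) = -50.8000

y = -2.8900x - 50.8000


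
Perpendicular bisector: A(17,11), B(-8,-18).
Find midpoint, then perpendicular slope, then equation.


Midpoint = (4.5, -3.5)
Slope of AB = dy/dx = -29/(-25) = 1.1600
Perp slope = -dx/dy = -25/29 = -0.8621
b = My - (perp slope)*Mx = -3.5 + (-25*4.5)/(-29) = -3.5 + 3.8793 = 0.3793

y = -0.8621x + 0.3793


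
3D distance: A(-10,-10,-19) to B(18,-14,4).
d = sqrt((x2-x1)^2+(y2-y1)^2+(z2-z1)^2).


dx=28, dy=-4, dz=23
d = sqrt(784+16+529) = sqrt(1329) = 36.4555

36.4555


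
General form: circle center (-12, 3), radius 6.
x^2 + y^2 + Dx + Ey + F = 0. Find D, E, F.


(x+ 12)^2 + (y-3)^2 = 6^2
D = -2h = 24, E = -2k = -6
F = h^2+k^2-r^2 = 144+9-36 = 117

D = 24, E = -6, F = 117


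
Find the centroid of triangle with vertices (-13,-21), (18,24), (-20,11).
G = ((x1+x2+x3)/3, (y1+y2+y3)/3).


Gx = (-13+18- 20)/3 = -15/3 = -5.0000
Gy = (-21+24+11)/3 = 14/3 = 4.6667

G = (-5.0000, 4.6667)


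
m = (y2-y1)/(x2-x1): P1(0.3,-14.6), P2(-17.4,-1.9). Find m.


dy = -1.9 + 14.6 = 12.7
dx = -17.4 - 0.3 = -17.7
m = 12.7/(-17.7) = -0.7175

m = -0.7175


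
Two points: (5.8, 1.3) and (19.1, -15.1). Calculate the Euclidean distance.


dx = 19.1 - 5.8 = 13.3
dy = -15.1 - 1.3 = -16.4
d = sqrt(176.89 + 268.96) = sqrt(445.85) = 21.1152

21.1152


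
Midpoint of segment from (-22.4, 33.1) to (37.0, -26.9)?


Mx = (-22.4 + 37.0)/2 = 14.6/2 = 7.3000
My = (33.1 - 26.9)/2 = 6.2/2 = 3.1000

(7.3000, 3.1000)


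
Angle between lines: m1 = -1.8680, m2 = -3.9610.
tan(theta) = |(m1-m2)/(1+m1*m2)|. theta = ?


m1-m2 = 2.093
1+m1*m2 = 8.399148
tan(theta) = |2.093/8.399148| = 0.249192
theta = arctan(|2.093/8.399148|) = 13.9927 degrees (acute angle)

13.9927 degrees


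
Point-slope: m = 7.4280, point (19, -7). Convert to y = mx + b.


y + 7 = 7.4280(x - 19)
y = 7.4280x - 7 - 7.4280*19
y = 7.4280x - 148.1320

y = 7.4280x - 148.1320


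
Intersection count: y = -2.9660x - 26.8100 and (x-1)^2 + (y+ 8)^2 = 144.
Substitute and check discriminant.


Substitute y = -2.9660x - 26.8100: (x-1)^2 + (-2.9660x- 26.8100+ 8)^2 = 144
Expand to Ax^2 + Bx + C = 0, where b-k = -18.81
A = 1+m^2 = 9.797156
B = 2(m(b-k) - h) = 2(-2.9660*(-18.81) - 1) = 109.58092
C = h^2 + (b-k)^2 - r^2 = 1 + 353.8161 - 144 = 210.8161
disc = B^2-4AC = 12007.9780 - 8261.5929 = 3746.3851
disc > 0

2 intersection points


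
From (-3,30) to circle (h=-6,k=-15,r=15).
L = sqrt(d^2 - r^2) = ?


d = sqrt((-3+ 6)^2 + (30+ 15)^2) = sqrt(9+2025) = 45.0999
L = sqrt(2034.0000 - 225) = sqrt(1809.0000) = 42.5323

42.5323


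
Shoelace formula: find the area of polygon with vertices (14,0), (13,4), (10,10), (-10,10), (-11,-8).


sum(xi*y_{i+1}) = 14*4 + 13*10 + 10*10 - 10*(-8) - 11*0 = 366
sum(yi*x_{i+1}) = 0*13 + 4*10 + 10*(-10) + 10*(-11) - 8*14 = -282
Area = |366 + 282|/2 = 648/2 = 324.0000

324.0000 sq units


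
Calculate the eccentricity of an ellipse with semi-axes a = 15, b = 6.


c = sqrt(225-36) = sqrt(189) = 13.7477
e = c/a = sqrt(189)/15 = 0.9165

e = 0.9165


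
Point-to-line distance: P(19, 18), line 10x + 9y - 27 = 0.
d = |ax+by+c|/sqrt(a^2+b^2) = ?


|10*19 + 9*18 - 27| = |325| = 325
sqrt(100 + 81) = sqrt(181) = 13.4536
d = 325/sqrt(181) = 24.1571

24.1571


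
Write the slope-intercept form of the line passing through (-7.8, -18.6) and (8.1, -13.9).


m = (4.7)/(15.9) = 0.2956
b = y1 - m*x1 = -18.6 - (4.7*(-7.8))/(15.9) = -18.6 + 2.3057 = -16.2943

y = 0.2956x - 16.2943


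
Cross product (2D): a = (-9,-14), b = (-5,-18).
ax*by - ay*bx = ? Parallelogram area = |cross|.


cross = -9*(-18) + 14*(-5) = 162 - 70 = 92
Parallelogram area = |92| = 92

cross = 92, parallelogram area = 92


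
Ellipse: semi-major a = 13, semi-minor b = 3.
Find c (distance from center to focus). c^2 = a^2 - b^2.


c^2 = 13^2 - 3^2 = 169 - 9 = 160
c = sqrt(160) = 12.6491

c = 12.6491


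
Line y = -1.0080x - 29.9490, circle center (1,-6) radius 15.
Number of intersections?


Substitute y = -1.0080x - 29.9490: (x-1)^2 + (-1.0080x- 29.9490+ 6)^2 = 225
Expand to Ax^2 + Bx + C = 0, where b-k = -23.949
A = 1+m^2 = 2.016064
B = 2(m(b-k) - h) = 2(-1.0080*(-23.949) - 1) = 46.281184
C = h^2 + (b-k)^2 - r^2 = 1 + 573.554601 - 225 = 349.554601
disc = B^2-4AC = 2141.9480 - 2818.8978 = -676.9498
disc < 0

0 intersection points


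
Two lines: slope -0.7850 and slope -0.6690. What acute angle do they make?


m1-m2 = -0.116
1+m1*m2 = 1.525165
tan(theta) = |-0.116/1.525165| = 0.076057
theta = arctan(|-0.116/1.525165|) = 4.3494 degrees (acute angle)

4.3494 degrees


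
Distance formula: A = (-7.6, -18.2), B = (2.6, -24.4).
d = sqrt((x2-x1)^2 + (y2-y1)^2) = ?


dx = 2.6 + 7.6 = 10.2
dy = -24.4 + 18.2 = -6.2
d = sqrt(104.04 + 38.44) = sqrt(142.48) = 11.9365

11.9365


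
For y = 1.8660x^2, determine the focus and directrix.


a = 1.8660
1/(4a) = 0.1340
Focus = (0, 0.1340)
Directrix: y = -0.1340

Focus = (0, 0.1340), Directrix: y = -0.1340


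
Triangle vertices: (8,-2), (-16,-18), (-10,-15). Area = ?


8*(-18+ 15) = -24
-16*(-15+ 2) = 208
-10*(-2+ 18) = -160
sum = 24
Area = |24|/2 = 12.0000

12.0000 sq units


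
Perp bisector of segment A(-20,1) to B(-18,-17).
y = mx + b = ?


Midpoint = (-19, -8)
Slope of AB = dy/dx = -18/2 = -9.0000
Perp slope = -dx/dy = 2/18 = 0.1111
b = My - (perp slope)*Mx = -8 + (2*(-19))/(-18) = -8 + 2.1111 = -5.8889

y = 0.1111x - 5.8889


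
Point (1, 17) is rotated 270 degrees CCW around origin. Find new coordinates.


cos(270) = 0, sin(270) = -1
x' = 1*0 - 17*(-1) = 17
y' = 1*(-1) + 17*0 = -1

(17, -1)


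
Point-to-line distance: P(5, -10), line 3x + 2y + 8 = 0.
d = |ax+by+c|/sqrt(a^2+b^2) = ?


|3*5 + 2*(-10) + 8| = |3| = 3
sqrt(9 + 4) = sqrt(13) = 3.6056
d = 3/sqrt(13) = 0.8321

0.8321


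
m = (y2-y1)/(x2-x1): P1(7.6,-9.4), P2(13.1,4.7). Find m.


dy = 4.7 + 9.4 = 14.1
dx = 13.1 - 7.6 = 5.5
m = 14.1/5.5 = 2.5636

m = 2.5636


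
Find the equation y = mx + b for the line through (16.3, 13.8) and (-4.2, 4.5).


m = (-9.3)/(-20.5) = 0.4537
b = y1 - m*x1 = 13.8 - (-9.3*16.3)/(-20.5) = 13.8 - 7.3946 = 6.4054

y = 0.4537x + 6.4054


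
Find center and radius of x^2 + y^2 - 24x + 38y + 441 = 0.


h = -D/2 = 24/2 = 12
k = -E/2 = -38/2 = -19
r^2 = h^2 + k^2 - F = 144 + 361 - 441 = 64
r = 8

Center (12, -19), radius = 8


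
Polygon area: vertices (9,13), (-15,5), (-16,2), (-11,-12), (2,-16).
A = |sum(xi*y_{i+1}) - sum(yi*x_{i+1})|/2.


sum(xi*y_{i+1}) = 9*5 - 15*2 - 16*(-12) - 11*(-16) + 2*13 = 409
sum(yi*x_{i+1}) = 13*(-15) + 5*(-16) + 2*(-11) - 12*2 - 16*9 = -465
Area = |409 + 465|/2 = 874/2 = 437.0000

437.0000 sq units


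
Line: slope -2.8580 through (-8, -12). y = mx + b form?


y + 12 = -2.8580(x + 8)
y = -2.8580x - 12 + 2.8580*(-8)
y = -2.8580x - 34.8640

y = -2.8580x - 34.8640


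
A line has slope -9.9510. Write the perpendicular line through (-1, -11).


Perpendicular slope = -1/m1 = -1/(-9.9510) = 0.1005
b2 = y0 - m2*x0 = -11 - 1/(-9.9510) = -11 + 0.1005 = -10.8995

y = 0.1005x - 10.8995


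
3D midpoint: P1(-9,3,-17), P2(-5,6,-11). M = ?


Mx = (-9- 5)/2 = -7.0000
My = (3+6)/2 = 4.5000
Mz = (-17- 11)/2 = -14.0000

M = (-7.0000, 4.5000, -14.0000)


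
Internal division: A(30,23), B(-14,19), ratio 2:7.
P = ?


Px = (2*(-14) + 7*30)/9 = 182/9 = 20.2222
Py = (2*19 + 7*23)/9 = 199/9 = 22.1111

P = (20.2222, 22.1111)


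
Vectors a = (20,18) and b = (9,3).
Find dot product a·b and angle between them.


a·b = 20*9 + 18*3 = 180 + 54 = 234
|a| = sqrt(400+324) = 26.9072
|b| = sqrt(81+9) = 9.4868
cos(theta) = 234/(sqrt(724)*sqrt(90)) = 234/sqrt(65160) = 0.916696
theta = arccos(234/sqrt(65160)) = 23.5523 degrees

a·b = 234, theta = 23.5523 deg


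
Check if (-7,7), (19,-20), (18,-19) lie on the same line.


-7*(-20+ 19) + 19*(-19-7) + 18*(7+ 20)
= 7 - 494 + 486 = -1

No, not collinear (determinant = -1)


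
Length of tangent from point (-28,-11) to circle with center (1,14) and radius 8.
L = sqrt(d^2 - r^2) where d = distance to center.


d = sqrt((-28-1)^2 + (-11-14)^2) = sqrt(841+625) = 38.2884
L = sqrt(1466.0000 - 64) = sqrt(1402.0000) = 37.4433

37.4433


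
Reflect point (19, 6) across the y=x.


Reflection rule for y=x: (y, x)
(19, 6) -> (6, 19)

(6, 19)


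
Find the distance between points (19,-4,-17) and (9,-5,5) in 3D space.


dx=-10, dy=-1, dz=22
d = sqrt(100+1+484) = sqrt(585) = 24.1868

24.1868


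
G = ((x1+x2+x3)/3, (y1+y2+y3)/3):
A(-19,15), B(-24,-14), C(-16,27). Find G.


Gx = (-19- 24- 16)/3 = -59/3 = -19.6667
Gy = (15- 14+27)/3 = 28/3 = 9.3333

G = (-19.6667, 9.3333)


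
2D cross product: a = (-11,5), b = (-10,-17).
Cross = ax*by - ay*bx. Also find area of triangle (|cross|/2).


cross = -11*(-17) - 5*(-10) = 187 + 50 = 237
Triangle area = |237|/2 = 237/2 = 118.5000

cross = 237, triangle area = 118.5000


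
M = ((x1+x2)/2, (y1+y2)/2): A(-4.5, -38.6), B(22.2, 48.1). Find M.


Mx = (-4.5 + 22.2)/2 = 17.7/2 = 8.8500
My = (-38.6 + 48.1)/2 = 9.5/2 = 4.7500

(8.8500, 4.7500)


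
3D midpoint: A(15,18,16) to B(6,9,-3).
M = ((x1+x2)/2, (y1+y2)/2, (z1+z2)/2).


Mx = (15+6)/2 = 10.5000
My = (18+9)/2 = 13.5000
Mz = (16- 3)/2 = 6.5000

M = (10.5000, 13.5000, 6.5000)


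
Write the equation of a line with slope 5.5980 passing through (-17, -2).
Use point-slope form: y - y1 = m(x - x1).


y + 2 = 5.5980(x + 17)
y = 5.5980x - 2 - 5.5980*(-17)
y = 5.5980x + 93.1660

y = 5.5980x + 93.1660


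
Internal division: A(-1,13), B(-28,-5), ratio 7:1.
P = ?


Px = (7*(-28) + 1*(-1))/8 = -197/8 = -24.6250
Py = (7*(-5) + 1*13)/8 = -22/8 = -2.7500

P = (-24.6250, -2.7500)


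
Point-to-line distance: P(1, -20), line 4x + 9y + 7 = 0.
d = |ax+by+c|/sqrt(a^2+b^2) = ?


|4*1 + 9*(-20) + 7| = |-169| = 169
sqrt(16 + 81) = sqrt(97) = 9.8489
d = 169/sqrt(97) = 17.1594

17.1594
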